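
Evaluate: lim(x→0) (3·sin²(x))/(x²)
This is a 0/0 indeterminate form.

Apply L'Hôpital's rule: differentiate numerator and denominator separately.
  f(x) = 3·sin(x)^2   ⇒   f'(x) = 6·sin(x)·cos(x)
  g(x) = x^2   ⇒   g'(x) = 2·x
  lim(x→0) f'(x)/g'(x) = lim(x→0) (6·sin(x)·cos(x))/(2·x)
  = 3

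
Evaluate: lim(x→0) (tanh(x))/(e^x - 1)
This is a 0/0 indeterminate form.

Apply L'Hôpital's rule: differentiate numerator and denominator separately.
  f(x) = tanh(x)   ⇒   f'(x) = 1 - tanh(x)^2
  g(x) = e^(x) - 1   ⇒   g'(x) = e^(x)
  lim(x→0) f'(x)/g'(x) = lim(x→0) (1 - tanh(x)^2)/(e^(x))
  = 1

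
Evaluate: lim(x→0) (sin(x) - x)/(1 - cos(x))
This is a 0/0 indeterminate form.

Apply L'Hôpital's rule: differentiate numerator and denominator separately.
  f(x) = -x + sin(x)   ⇒   f'(x) = cos(x) - 1
  g(x) = 1 - cos(x)   ⇒   g'(x) = sin(x)
  lim(x→0) f'(x)/g'(x) = lim(x→0) (cos(x) - 1)/(sin(x))
  = 0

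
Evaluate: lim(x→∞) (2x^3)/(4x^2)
This is an ∞/∞ indeterminate form.

Apply L'Hôpital's rule: differentiate numerator and denominator separately.
  f(x) = 2·x^3   ⇒   f'(x) = 6·x^2
  g(x) = 4·x^2   ⇒   g'(x) = 8·x
  lim(x→∞) f'(x)/g'(x) = lim(x→∞) (6·x^2)/(8·x)
  = ∞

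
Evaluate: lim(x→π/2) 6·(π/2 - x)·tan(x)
This is a 0·∞ indeterminate form.

Rewrite 0·∞ as a quotient (0/0 or ∞/∞ form), then apply L'Hôpital's rule:
  lim(x→π/2) 6·(π/2 - x)·tan(x) = 6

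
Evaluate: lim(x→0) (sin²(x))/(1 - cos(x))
This is a 0/0 indeterminate form.

Apply L'Hôpital's rule: differentiate numerator and denominator separately.
  f(x) = sin(x)^2   ⇒   f'(x) = 2·sin(x)·cos(x)
  g(x) = 1 - cos(x)   ⇒   g'(x) = sin(x)
  lim(x→0) f'(x)/g'(x) = lim(x→0) (2·sin(x)·cos(x))/(sin(x))
  = 2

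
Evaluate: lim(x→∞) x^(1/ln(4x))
This is an exponential indeterminate form.

For exponential indeterminate forms, take the natural log:
  Let L = lim(x→∞) x^(1/ln(4x))
  Then ln(L) = lim(x→∞) [exponent × ln(base)]
  Evaluate using L'Hôpital or standard limits, then exponentiate.
  L = e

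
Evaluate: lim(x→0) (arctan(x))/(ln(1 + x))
This is a 0/0 indeterminate form.

Apply L'Hôpital's rule: differentiate numerator and denominator separately.
  f(x) = atan(x)   ⇒   f'(x) = 1/(x^2 + 1)
  g(x) = ln(x + 1)   ⇒   g'(x) = 1/(x + 1)
  lim(x→0) f'(x)/g'(x) = lim(x→0) (1/(x^2 + 1))/(1/(x + 1))
  = 1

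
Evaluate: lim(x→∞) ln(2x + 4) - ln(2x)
This is an ∞-∞ indeterminate form.

Combine fractions or rationalize to convert ∞-∞ to 0/0 form:
  lim(x→∞) ln(2x + 4) - ln(2x) = 0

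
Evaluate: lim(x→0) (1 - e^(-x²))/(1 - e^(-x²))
This is a 0/0 indeterminate form.

Apply L'Hôpital's rule: differentiate numerator and denominator separately.
  f(x) = 1 - e^(-x^2)   ⇒   f'(x) = 2·x·e^(-x^2)
  g(x) = 1 - e^(-x^2)   ⇒   g'(x) = 2·x·e^(-x^2)
  lim(x→0) f'(x)/g'(x) = lim(x→0) (2·x·e^(-x^2))/(2·x·e^(-x^2))
  = 1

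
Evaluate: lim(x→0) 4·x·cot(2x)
This is a 0·∞ indeterminate form.

Rewrite 0·∞ as a quotient (0/0 or ∞/∞ form), then apply L'Hôpital's rule:
  lim(x→0) 4·x·cot(2x) = 2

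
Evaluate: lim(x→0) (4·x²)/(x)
This is a 0/0 indeterminate form.

Apply L'Hôpital's rule: differentiate numerator and denominator separately.
  f(x) = 4·x^2   ⇒   f'(x) = 8·x
  g(x) = x   ⇒   g'(x) = 1
  lim(x→0) f'(x)/g'(x) = lim(x→0) (8·x)/(1)
  = 0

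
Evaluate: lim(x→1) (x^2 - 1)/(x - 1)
This is a standard limit.

Factor or rationalize the expression:
  lim(x→1) (x^2 - 1)/(x - 1) = 2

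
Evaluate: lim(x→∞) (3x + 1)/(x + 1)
This is an ∞/∞ indeterminate form.

Apply L'Hôpital's rule: differentiate numerator and denominator separately.
  f(x) = 3·x + 1   ⇒   f'(x) = 3
  g(x) = x + 1   ⇒   g'(x) = 1
  lim(x→∞) f'(x)/g'(x) = lim(x→∞) (3)/(1)
  = 3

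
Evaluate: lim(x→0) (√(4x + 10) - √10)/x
This is a standard limit.

Factor or rationalize the expression:
  lim(x→0) (√(4x + 10) - √10)/x = sqrt(10)/5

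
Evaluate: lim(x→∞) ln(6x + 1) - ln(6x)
This is an ∞-∞ indeterminate form.

Combine fractions or rationalize to convert ∞-∞ to 0/0 form:
  lim(x→∞) ln(6x + 1) - ln(6x) = 0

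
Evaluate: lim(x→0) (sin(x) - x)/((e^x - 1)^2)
This is a 0/0 indeterminate form.

Apply L'Hôpital's rule: differentiate numerator and denominator separately.
  f(x) = -x + sin(x)   ⇒   f'(x) = cos(x) - 1
  g(x) = (e^(x) - 1)^2   ⇒   g'(x) = 2·(e^(x) - 1)·e^(x)
  lim(x→0) f'(x)/g'(x) = lim(x→0) (cos(x) - 1)/(2·(e^(x) - 1)·e^(x))
  = 0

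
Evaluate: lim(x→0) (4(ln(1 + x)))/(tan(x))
This is a 0/0 indeterminate form.

Apply L'Hôpital's rule: differentiate numerator and denominator separately.
  f(x) = 4·ln(x + 1)   ⇒   f'(x) = 4/(x + 1)
  g(x) = tan(x)   ⇒   g'(x) = tan(x)^2 + 1
  lim(x→0) f'(x)/g'(x) = lim(x→0) (4/(x + 1))/(tan(x)^2 + 1)
  = 4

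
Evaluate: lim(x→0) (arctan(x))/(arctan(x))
This is a 0/0 indeterminate form.

Apply L'Hôpital's rule: differentiate numerator and denominator separately.
  f(x) = atan(x)   ⇒   f'(x) = 1/(x^2 + 1)
  g(x) = atan(x)   ⇒   g'(x) = 1/(x^2 + 1)
  lim(x→0) f'(x)/g'(x) = lim(x→0) (1/(x^2 + 1))/(1/(x^2 + 1))
  = 1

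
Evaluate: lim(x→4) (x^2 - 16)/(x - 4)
This is a standard limit.

Factor or rationalize the expression:
  lim(x→4) (x^2 - 16)/(x - 4) = 8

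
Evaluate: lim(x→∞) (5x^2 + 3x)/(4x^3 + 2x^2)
This is an ∞/∞ indeterminate form.

Apply L'Hôpital's rule: differentiate numerator and denominator separately.
  f(x) = 5·x^2 + 3·x   ⇒   f'(x) = 10·x + 3
  g(x) = 4·x^3 + 2·x^2   ⇒   g'(x) = 12·x^2 + 4·x
  lim(x→∞) f'(x)/g'(x) = lim(x→∞) (10·x + 3)/(12·x^2 + 4·x)
  = 0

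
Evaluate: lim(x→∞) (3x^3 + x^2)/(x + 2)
This is an ∞/∞ indeterminate form.

Apply L'Hôpital's rule: differentiate numerator and denominator separately.
  f(x) = 3·x^3 + x^2   ⇒   f'(x) = 9·x^2 + 2·x
  g(x) = x + 2   ⇒   g'(x) = 1
  lim(x→∞) f'(x)/g'(x) = lim(x→∞) (9·x^2 + 2·x)/(1)
  = ∞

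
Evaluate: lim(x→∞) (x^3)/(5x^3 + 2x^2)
This is an ∞/∞ indeterminate form.

Apply L'Hôpital's rule: differentiate numerator and denominator separately.
  f(x) = x^3   ⇒   f'(x) = 3·x^2
  g(x) = 5·x^3 + 2·x^2   ⇒   g'(x) = 15·x^2 + 4·x
  lim(x→∞) f'(x)/g'(x) = lim(x→∞) (3·x^2)/(15·x^2 + 4·x)
  = 1/5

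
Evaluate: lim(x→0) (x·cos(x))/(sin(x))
This is a 0/0 indeterminate form.

Apply L'Hôpital's rule: differentiate numerator and denominator separately.
  f(x) = x·cos(x)   ⇒   f'(x) = -x·sin(x) + cos(x)
  g(x) = sin(x)   ⇒   g'(x) = cos(x)
  lim(x→0) f'(x)/g'(x) = lim(x→0) (-x·sin(x) + cos(x))/(cos(x))
  = 1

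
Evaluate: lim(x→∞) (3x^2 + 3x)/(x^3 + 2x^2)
This is an ∞/∞ indeterminate form.

Apply L'Hôpital's rule: differentiate numerator and denominator separately.
  f(x) = 3·x^2 + 3·x   ⇒   f'(x) = 6·x + 3
  g(x) = x^3 + 2·x^2   ⇒   g'(x) = 3·x^2 + 4·x
  lim(x→∞) f'(x)/g'(x) = lim(x→∞) (6·x + 3)/(3·x^2 + 4·x)
  = 0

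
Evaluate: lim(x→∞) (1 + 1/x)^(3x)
This is an exponential indeterminate form.

For exponential indeterminate forms, take the natural log:
  Let L = lim(x→∞) (1 + 1/x)^(3x)
  Then ln(L) = lim(x→∞) [exponent × ln(base)]
  Evaluate using L'Hôpital or standard limits, then exponentiate.
  L = e^(3)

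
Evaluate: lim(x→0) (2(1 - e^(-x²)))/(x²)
This is a 0/0 indeterminate form.

Apply L'Hôpital's rule: differentiate numerator and denominator separately.
  f(x) = 2 - 2·e^(-x^2)   ⇒   f'(x) = 4·x·e^(-x^2)
  g(x) = x^2   ⇒   g'(x) = 2·x
  lim(x→0) f'(x)/g'(x) = lim(x→0) (4·x·e^(-x^2))/(2·x)
  = 2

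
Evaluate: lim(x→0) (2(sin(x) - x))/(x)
This is a 0/0 indeterminate form.

Apply L'Hôpital's rule: differentiate numerator and denominator separately.
  f(x) = -2·x + 2·sin(x)   ⇒   f'(x) = 2·cos(x) - 2
  g(x) = x   ⇒   g'(x) = 1
  lim(x→0) f'(x)/g'(x) = lim(x→0) (2·cos(x) - 2)/(1)
  = 0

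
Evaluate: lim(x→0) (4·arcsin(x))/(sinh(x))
This is a 0/0 indeterminate form.

Apply L'Hôpital's rule: differentiate numerator and denominator separately.
  f(x) = 4·asin(x)   ⇒   f'(x) = 4/sqrt(1 - x^2)
  g(x) = sinh(x)   ⇒   g'(x) = cosh(x)
  lim(x→0) f'(x)/g'(x) = lim(x→0) (4/sqrt(1 - x^2))/(cosh(x))
  = 4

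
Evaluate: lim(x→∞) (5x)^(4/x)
This is an exponential indeterminate form.

For exponential indeterminate forms, take the natural log:
  Let L = lim(x→∞) (5x)^(4/x)
  Then ln(L) = lim(x→∞) [exponent × ln(base)]
  Evaluate using L'Hôpital or standard limits, then exponentiate.
  L = 1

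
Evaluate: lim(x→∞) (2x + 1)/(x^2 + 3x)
This is an ∞/∞ indeterminate form.

Apply L'Hôpital's rule: differentiate numerator and denominator separately.
  f(x) = 2·x + 1   ⇒   f'(x) = 2
  g(x) = x^2 + 3·x   ⇒   g'(x) = 2·x + 3
  lim(x→∞) f'(x)/g'(x) = lim(x→∞) (2)/(2·x + 3)
  = 0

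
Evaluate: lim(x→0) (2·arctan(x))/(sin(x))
This is a 0/0 indeterminate form.

Apply L'Hôpital's rule: differentiate numerator and denominator separately.
  f(x) = 2·atan(x)   ⇒   f'(x) = 2/(x^2 + 1)
  g(x) = sin(x)   ⇒   g'(x) = cos(x)
  lim(x→0) f'(x)/g'(x) = lim(x→0) (2/(x^2 + 1))/(cos(x))
  = 2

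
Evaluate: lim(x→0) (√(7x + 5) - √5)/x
This is a standard limit.

Factor or rationalize the expression:
  lim(x→0) (√(7x + 5) - √5)/x = 7·sqrt(5)/10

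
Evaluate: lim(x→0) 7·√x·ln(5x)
This is a 0·∞ indeterminate form.

Rewrite 0·∞ as a quotient (0/0 or ∞/∞ form), then apply L'Hôpital's rule:
  lim(x→0) 7·√x·ln(5x) = 0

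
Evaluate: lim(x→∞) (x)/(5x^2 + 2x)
This is an ∞/∞ indeterminate form.

Apply L'Hôpital's rule: differentiate numerator and denominator separately.
  f(x) = x   ⇒   f'(x) = 1
  g(x) = 5·x^2 + 2·x   ⇒   g'(x) = 10·x + 2
  lim(x→∞) f'(x)/g'(x) = lim(x→∞) (1)/(10·x + 2)
  = 0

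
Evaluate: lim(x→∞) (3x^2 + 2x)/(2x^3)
This is an ∞/∞ indeterminate form.

Apply L'Hôpital's rule: differentiate numerator and denominator separately.
  f(x) = 3·x^2 + 2·x   ⇒   f'(x) = 6·x + 2
  g(x) = 2·x^3   ⇒   g'(x) = 6·x^2
  lim(x→∞) f'(x)/g'(x) = lim(x→∞) (6·x + 2)/(6·x^2)
  = 0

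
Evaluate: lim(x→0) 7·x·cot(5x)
This is a 0·∞ indeterminate form.

Rewrite 0·∞ as a quotient (0/0 or ∞/∞ form), then apply L'Hôpital's rule:
  lim(x→0) 7·x·cot(5x) = 7/5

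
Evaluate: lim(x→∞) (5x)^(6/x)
This is an exponential indeterminate form.

For exponential indeterminate forms, take the natural log:
  Let L = lim(x→∞) (5x)^(6/x)
  Then ln(L) = lim(x→∞) [exponent × ln(base)]
  Evaluate using L'Hôpital or standard limits, then exponentiate.
  L = 1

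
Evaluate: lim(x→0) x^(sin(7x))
This is an exponential indeterminate form.

For exponential indeterminate forms, take the natural log:
  Let L = lim(x→0) x^(sin(7x))
  Then ln(L) = lim(x→0) [exponent × ln(base)]
  Evaluate using L'Hôpital or standard limits, then exponentiate.
  L = 1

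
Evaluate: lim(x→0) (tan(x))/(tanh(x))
This is a 0/0 indeterminate form.

Apply L'Hôpital's rule: differentiate numerator and denominator separately.
  f(x) = tan(x)   ⇒   f'(x) = tan(x)^2 + 1
  g(x) = tanh(x)   ⇒   g'(x) = 1 - tanh(x)^2
  lim(x→0) f'(x)/g'(x) = lim(x→0) (tan(x)^2 + 1)/(1 - tanh(x)^2)
  = 1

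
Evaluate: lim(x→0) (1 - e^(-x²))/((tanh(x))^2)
This is a 0/0 indeterminate form.

Apply L'Hôpital's rule: differentiate numerator and denominator separately.
  f(x) = 1 - e^(-x^2)   ⇒   f'(x) = 2·x·e^(-x^2)
  g(x) = tanh(x)^2   ⇒   g'(x) = (2 - 2·tanh(x)^2)·tanh(x)
  lim(x→0) f'(x)/g'(x) = lim(x→0) (2·x·e^(-x^2))/((2 - 2·tanh(x)^2)·tanh(x))
  = 1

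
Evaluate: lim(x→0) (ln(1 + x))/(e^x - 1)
This is a 0/0 indeterminate form.

Apply L'Hôpital's rule: differentiate numerator and denominator separately.
  f(x) = ln(x + 1)   ⇒   f'(x) = 1/(x + 1)
  g(x) = e^(x) - 1   ⇒   g'(x) = e^(x)
  lim(x→0) f'(x)/g'(x) = lim(x→0) (1/(x + 1))/(e^(x))
  = 1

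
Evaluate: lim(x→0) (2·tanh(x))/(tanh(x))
This is a 0/0 indeterminate form.

Apply L'Hôpital's rule: differentiate numerator and denominator separately.
  f(x) = 2·tanh(x)   ⇒   f'(x) = 2 - 2·tanh(x)^2
  g(x) = tanh(x)   ⇒   g'(x) = 1 - tanh(x)^2
  lim(x→0) f'(x)/g'(x) = lim(x→0) (2 - 2·tanh(x)^2)/(1 - tanh(x)^2)
  = 2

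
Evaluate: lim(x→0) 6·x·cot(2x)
This is a 0·∞ indeterminate form.

Rewrite 0·∞ as a quotient (0/0 or ∞/∞ form), then apply L'Hôpital's rule:
  lim(x→0) 6·x·cot(2x) = 3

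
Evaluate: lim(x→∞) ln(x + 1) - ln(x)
This is an ∞-∞ indeterminate form.

Combine fractions or rationalize to convert ∞-∞ to 0/0 form:
  lim(x→∞) ln(x + 1) - ln(x) = 0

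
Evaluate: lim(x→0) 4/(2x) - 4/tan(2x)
This is an ∞-∞ indeterminate form.

Combine fractions or rationalize to convert ∞-∞ to 0/0 form:
  lim(x→0) 4/(2x) - 4/tan(2x) = 0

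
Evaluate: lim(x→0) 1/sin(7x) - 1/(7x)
This is an ∞-∞ indeterminate form.

Combine fractions or rationalize to convert ∞-∞ to 0/0 form:
  lim(x→0) 1/sin(7x) - 1/(7x) = 0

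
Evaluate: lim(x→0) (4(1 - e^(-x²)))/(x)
This is a 0/0 indeterminate form.

Apply L'Hôpital's rule: differentiate numerator and denominator separately.
  f(x) = 4 - 4·e^(-x^2)   ⇒   f'(x) = 8·x·e^(-x^2)
  g(x) = x   ⇒   g'(x) = 1
  lim(x→0) f'(x)/g'(x) = lim(x→0) (8·x·e^(-x^2))/(1)
  = 0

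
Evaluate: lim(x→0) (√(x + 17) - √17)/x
This is a standard limit.

Factor or rationalize the expression:
  lim(x→0) (√(x + 17) - √17)/x = sqrt(17)/34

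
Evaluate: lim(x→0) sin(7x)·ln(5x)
This is a 0·∞ indeterminate form.

Rewrite 0·∞ as a quotient (0/0 or ∞/∞ form), then apply L'Hôpital's rule:
  lim(x→0) sin(7x)·ln(5x) = 0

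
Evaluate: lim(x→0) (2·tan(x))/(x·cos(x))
This is a 0/0 indeterminate form.

Apply L'Hôpital's rule: differentiate numerator and denominator separately.
  f(x) = 2·tan(x)   ⇒   f'(x) = 2·tan(x)^2 + 2
  g(x) = x·cos(x)   ⇒   g'(x) = -x·sin(x) + cos(x)
  lim(x→0) f'(x)/g'(x) = lim(x→0) (2·tan(x)^2 + 2)/(-x·sin(x) + cos(x))
  = 2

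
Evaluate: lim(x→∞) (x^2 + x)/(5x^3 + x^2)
This is an ∞/∞ indeterminate form.

Apply L'Hôpital's rule: differentiate numerator and denominator separately.
  f(x) = x^2 + x   ⇒   f'(x) = 2·x + 1
  g(x) = 5·x^3 + x^2   ⇒   g'(x) = 15·x^2 + 2·x
  lim(x→∞) f'(x)/g'(x) = lim(x→∞) (2·x + 1)/(15·x^2 + 2·x)
  = 0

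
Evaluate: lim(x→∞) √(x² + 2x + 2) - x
This is an ∞-∞ indeterminate form.

Combine fractions or rationalize to convert ∞-∞ to 0/0 form:
  lim(x→∞) √(x² + 2x + 2) - x = 1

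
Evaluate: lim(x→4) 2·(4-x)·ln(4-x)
This is a 0·∞ indeterminate form.

Rewrite 0·∞ as a quotient (0/0 or ∞/∞ form), then apply L'Hôpital's rule:
  lim(x→4) 2·(4-x)·ln(4-x) = 0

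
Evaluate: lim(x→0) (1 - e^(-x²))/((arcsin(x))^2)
This is a 0/0 indeterminate form.

Apply L'Hôpital's rule: differentiate numerator and denominator separately.
  f(x) = 1 - e^(-x^2)   ⇒   f'(x) = 2·x·e^(-x^2)
  g(x) = asin(x)^2   ⇒   g'(x) = 2·asin(x)/sqrt(1 - x^2)
  lim(x→0) f'(x)/g'(x) = lim(x→0) (2·x·e^(-x^2))/(2·asin(x)/sqrt(1 - x^2))
  = 1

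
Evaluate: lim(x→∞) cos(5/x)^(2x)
This is an exponential indeterminate form.

For exponential indeterminate forms, take the natural log:
  Let L = lim(x→∞) cos(5/x)^(2x)
  Then ln(L) = lim(x→∞) [exponent × ln(base)]
  Evaluate using L'Hôpital or standard limits, then exponentiate.
  L = 1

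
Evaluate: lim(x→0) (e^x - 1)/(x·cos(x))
This is a 0/0 indeterminate form.

Apply L'Hôpital's rule: differentiate numerator and denominator separately.
  f(x) = e^(x) - 1   ⇒   f'(x) = e^(x)
  g(x) = x·cos(x)   ⇒   g'(x) = -x·sin(x) + cos(x)
  lim(x→0) f'(x)/g'(x) = lim(x→0) (e^(x))/(-x·sin(x) + cos(x))
  = 1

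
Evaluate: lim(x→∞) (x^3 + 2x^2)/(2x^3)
This is an ∞/∞ indeterminate form.

Apply L'Hôpital's rule: differentiate numerator and denominator separately.
  f(x) = x^3 + 2·x^2   ⇒   f'(x) = 3·x^2 + 4·x
  g(x) = 2·x^3   ⇒   g'(x) = 6·x^2
  lim(x→∞) f'(x)/g'(x) = lim(x→∞) (3·x^2 + 4·x)/(6·x^2)
  = 1/2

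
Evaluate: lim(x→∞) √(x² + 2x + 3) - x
This is an ∞-∞ indeterminate form.

Combine fractions or rationalize to convert ∞-∞ to 0/0 form:
  lim(x→∞) √(x² + 2x + 3) - x = 1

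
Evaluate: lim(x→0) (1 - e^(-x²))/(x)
This is a 0/0 indeterminate form.

Apply L'Hôpital's rule: differentiate numerator and denominator separately.
  f(x) = 1 - e^(-x^2)   ⇒   f'(x) = 2·x·e^(-x^2)
  g(x) = x   ⇒   g'(x) = 1
  lim(x→0) f'(x)/g'(x) = lim(x→0) (2·x·e^(-x^2))/(1)
  = 0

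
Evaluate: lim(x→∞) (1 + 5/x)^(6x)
This is an exponential indeterminate form.

For exponential indeterminate forms, take the natural log:
  Let L = lim(x→∞) (1 + 5/x)^(6x)
  Then ln(L) = lim(x→∞) [exponent × ln(base)]
  Evaluate using L'Hôpital or standard limits, then exponentiate.
  L = e^(30)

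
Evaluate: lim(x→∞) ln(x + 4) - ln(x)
This is an ∞-∞ indeterminate form.

Combine fractions or rationalize to convert ∞-∞ to 0/0 form:
  lim(x→∞) ln(x + 4) - ln(x) = 0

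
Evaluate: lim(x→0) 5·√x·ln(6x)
This is a 0·∞ indeterminate form.

Rewrite 0·∞ as a quotient (0/0 or ∞/∞ form), then apply L'Hôpital's rule:
  lim(x→0) 5·√x·ln(6x) = 0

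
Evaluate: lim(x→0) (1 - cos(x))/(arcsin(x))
This is a 0/0 indeterminate form.

Apply L'Hôpital's rule: differentiate numerator and denominator separately.
  f(x) = 1 - cos(x)   ⇒   f'(x) = sin(x)
  g(x) = asin(x)   ⇒   g'(x) = 1/sqrt(1 - x^2)
  lim(x→0) f'(x)/g'(x) = lim(x→0) (sin(x))/(1/sqrt(1 - x^2))
  = 0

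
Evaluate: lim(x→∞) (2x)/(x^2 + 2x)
This is an ∞/∞ indeterminate form.

Apply L'Hôpital's rule: differentiate numerator and denominator separately.
  f(x) = 2·x   ⇒   f'(x) = 2
  g(x) = x^2 + 2·x   ⇒   g'(x) = 2·x + 2
  lim(x→∞) f'(x)/g'(x) = lim(x→∞) (2)/(2·x + 2)
  = 0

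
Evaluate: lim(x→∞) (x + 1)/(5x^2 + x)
This is an ∞/∞ indeterminate form.

Apply L'Hôpital's rule: differentiate numerator and denominator separately.
  f(x) = x + 1   ⇒   f'(x) = 1
  g(x) = 5·x^2 + x   ⇒   g'(x) = 10·x + 1
  lim(x→∞) f'(x)/g'(x) = lim(x→∞) (1)/(10·x + 1)
  = 0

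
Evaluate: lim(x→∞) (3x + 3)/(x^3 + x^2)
This is an ∞/∞ indeterminate form.

Apply L'Hôpital's rule: differentiate numerator and denominator separately.
  f(x) = 3·x + 3   ⇒   f'(x) = 3
  g(x) = x^3 + x^2   ⇒   g'(x) = 3·x^2 + 2·x
  lim(x→∞) f'(x)/g'(x) = lim(x→∞) (3)/(3·x^2 + 2·x)
  = 0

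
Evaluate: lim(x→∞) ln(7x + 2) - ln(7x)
This is an ∞-∞ indeterminate form.

Combine fractions or rationalize to convert ∞-∞ to 0/0 form:
  lim(x→∞) ln(7x + 2) - ln(7x) = 0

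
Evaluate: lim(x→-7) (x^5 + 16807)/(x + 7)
This is a standard limit.

Factor or rationalize the expression:
  lim(x→-7) (x^5 + 16807)/(x + 7) = 12005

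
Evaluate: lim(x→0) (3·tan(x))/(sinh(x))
This is a 0/0 indeterminate form.

Apply L'Hôpital's rule: differentiate numerator and denominator separately.
  f(x) = 3·tan(x)   ⇒   f'(x) = 3·tan(x)^2 + 3
  g(x) = sinh(x)   ⇒   g'(x) = cosh(x)
  lim(x→0) f'(x)/g'(x) = lim(x→0) (3·tan(x)^2 + 3)/(cosh(x))
  = 3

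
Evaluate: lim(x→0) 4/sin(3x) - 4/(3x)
This is an ∞-∞ indeterminate form.

Combine fractions or rationalize to convert ∞-∞ to 0/0 form:
  lim(x→0) 4/sin(3x) - 4/(3x) = 0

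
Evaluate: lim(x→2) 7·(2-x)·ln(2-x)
This is a 0·∞ indeterminate form.

Rewrite 0·∞ as a quotient (0/0 or ∞/∞ form), then apply L'Hôpital's rule:
  lim(x→2) 7·(2-x)·ln(2-x) = 0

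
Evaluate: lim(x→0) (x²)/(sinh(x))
This is a 0/0 indeterminate form.

Apply L'Hôpital's rule: differentiate numerator and denominator separately.
  f(x) = x^2   ⇒   f'(x) = 2·x
  g(x) = sinh(x)   ⇒   g'(x) = cosh(x)
  lim(x→0) f'(x)/g'(x) = lim(x→0) (2·x)/(cosh(x))
  = 0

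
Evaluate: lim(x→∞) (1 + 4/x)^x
This is an exponential indeterminate form.

For exponential indeterminate forms, take the natural log:
  Let L = lim(x→∞) (1 + 4/x)^x
  Then ln(L) = lim(x→∞) [exponent × ln(base)]
  Evaluate using L'Hôpital or standard limits, then exponentiate.
  L = e^(4)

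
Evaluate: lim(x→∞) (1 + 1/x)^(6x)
This is an exponential indeterminate form.

For exponential indeterminate forms, take the natural log:
  Let L = lim(x→∞) (1 + 1/x)^(6x)
  Then ln(L) = lim(x→∞) [exponent × ln(base)]
  Evaluate using L'Hôpital or standard limits, then exponentiate.
  L = e^(6)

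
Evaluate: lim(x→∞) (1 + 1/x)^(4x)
This is an exponential indeterminate form.

For exponential indeterminate forms, take the natural log:
  Let L = lim(x→∞) (1 + 1/x)^(4x)
  Then ln(L) = lim(x→∞) [exponent × ln(base)]
  Evaluate using L'Hôpital or standard limits, then exponentiate.
  L = e^(4)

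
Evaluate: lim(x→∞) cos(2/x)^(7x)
This is an exponential indeterminate form.

For exponential indeterminate forms, take the natural log:
  Let L = lim(x→∞) cos(2/x)^(7x)
  Then ln(L) = lim(x→∞) [exponent × ln(base)]
  Evaluate using L'Hôpital or standard limits, then exponentiate.
  L = 1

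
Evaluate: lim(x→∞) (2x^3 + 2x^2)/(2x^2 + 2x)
This is an ∞/∞ indeterminate form.

Apply L'Hôpital's rule: differentiate numerator and denominator separately.
  f(x) = 2·x^3 + 2·x^2   ⇒   f'(x) = 6·x^2 + 4·x
  g(x) = 2·x^2 + 2·x   ⇒   g'(x) = 4·x + 2
  lim(x→∞) f'(x)/g'(x) = lim(x→∞) (6·x^2 + 4·x)/(4·x + 2)
  = ∞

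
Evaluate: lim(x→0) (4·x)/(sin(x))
This is a 0/0 indeterminate form.

Apply L'Hôpital's rule: differentiate numerator and denominator separately.
  f(x) = 4·x   ⇒   f'(x) = 4
  g(x) = sin(x)   ⇒   g'(x) = cos(x)
  lim(x→0) f'(x)/g'(x) = lim(x→0) (4)/(cos(x))
  = 4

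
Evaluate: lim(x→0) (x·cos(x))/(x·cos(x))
This is a 0/0 indeterminate form.

Apply L'Hôpital's rule: differentiate numerator and denominator separately.
  f(x) = x·cos(x)   ⇒   f'(x) = -x·sin(x) + cos(x)
  g(x) = x·cos(x)   ⇒   g'(x) = -x·sin(x) + cos(x)
  lim(x→0) f'(x)/g'(x) = lim(x→0) (-x·sin(x) + cos(x))/(-x·sin(x) + cos(x))
  = 1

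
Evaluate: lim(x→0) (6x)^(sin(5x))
This is an exponential indeterminate form.

For exponential indeterminate forms, take the natural log:
  Let L = lim(x→0) (6x)^(sin(5x))
  Then ln(L) = lim(x→0) [exponent × ln(base)]
  Evaluate using L'Hôpital or standard limits, then exponentiate.
  L = 1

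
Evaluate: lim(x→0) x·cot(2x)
This is a 0·∞ indeterminate form.

Rewrite 0·∞ as a quotient (0/0 or ∞/∞ form), then apply L'Hôpital's rule:
  lim(x→0) x·cot(2x) = 1/2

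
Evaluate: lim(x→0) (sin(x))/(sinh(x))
This is a 0/0 indeterminate form.

Apply L'Hôpital's rule: differentiate numerator and denominator separately.
  f(x) = sin(x)   ⇒   f'(x) = cos(x)
  g(x) = sinh(x)   ⇒   g'(x) = cosh(x)
  lim(x→0) f'(x)/g'(x) = lim(x→0) (cos(x))/(cosh(x))
  = 1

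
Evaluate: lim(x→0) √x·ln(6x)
This is a 0·∞ indeterminate form.

Rewrite 0·∞ as a quotient (0/0 or ∞/∞ form), then apply L'Hôpital's rule:
  lim(x→0) √x·ln(6x) = 0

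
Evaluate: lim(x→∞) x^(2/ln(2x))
This is an exponential indeterminate form.

For exponential indeterminate forms, take the natural log:
  Let L = lim(x→∞) x^(2/ln(2x))
  Then ln(L) = lim(x→∞) [exponent × ln(base)]
  Evaluate using L'Hôpital or standard limits, then exponentiate.
  L = e²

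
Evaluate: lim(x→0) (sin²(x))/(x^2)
This is a 0/0 indeterminate form.

Apply L'Hôpital's rule: differentiate numerator and denominator separately.
  f(x) = sin(x)^2   ⇒   f'(x) = 2·sin(x)·cos(x)
  g(x) = x^2   ⇒   g'(x) = 2·x
  lim(x→0) f'(x)/g'(x) = lim(x→0) (2·sin(x)·cos(x))/(2·x)
  = 1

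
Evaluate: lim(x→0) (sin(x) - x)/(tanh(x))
This is a 0/0 indeterminate form.

Apply L'Hôpital's rule: differentiate numerator and denominator separately.
  f(x) = -x + sin(x)   ⇒   f'(x) = cos(x) - 1
  g(x) = tanh(x)   ⇒   g'(x) = 1 - tanh(x)^2
  lim(x→0) f'(x)/g'(x) = lim(x→0) (cos(x) - 1)/(1 - tanh(x)^2)
  = 0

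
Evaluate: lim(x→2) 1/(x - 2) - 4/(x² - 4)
This is an ∞-∞ indeterminate form.

Combine fractions or rationalize to convert ∞-∞ to 0/0 form:
  lim(x→2) 1/(x - 2) - 4/(x² - 4) = 1/4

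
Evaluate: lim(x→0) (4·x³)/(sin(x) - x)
This is a 0/0 indeterminate form.

Apply L'Hôpital's rule: differentiate numerator and denominator separately.
  f(x) = 4·x^3   ⇒   f'(x) = 12·x^2
  g(x) = -x + sin(x)   ⇒   g'(x) = cos(x) - 1
  lim(x→0) f'(x)/g'(x) = lim(x→0) (12·x^2)/(cos(x) - 1)
  = -24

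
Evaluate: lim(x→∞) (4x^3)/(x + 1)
This is an ∞/∞ indeterminate form.

Apply L'Hôpital's rule: differentiate numerator and denominator separately.
  f(x) = 4·x^3   ⇒   f'(x) = 12·x^2
  g(x) = x + 1   ⇒   g'(x) = 1
  lim(x→∞) f'(x)/g'(x) = lim(x→∞) (12·x^2)/(1)
  = ∞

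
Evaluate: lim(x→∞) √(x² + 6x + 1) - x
This is an ∞-∞ indeterminate form.

Combine fractions or rationalize to convert ∞-∞ to 0/0 form:
  lim(x→∞) √(x² + 6x + 1) - x = 3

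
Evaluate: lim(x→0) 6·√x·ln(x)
This is a 0·∞ indeterminate form.

Rewrite 0·∞ as a quotient (0/0 or ∞/∞ form), then apply L'Hôpital's rule:
  lim(x→0) 6·√x·ln(x) = 0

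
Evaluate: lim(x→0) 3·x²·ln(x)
This is a 0·∞ indeterminate form.

Rewrite 0·∞ as a quotient (0/0 or ∞/∞ form), then apply L'Hôpital's rule:
  lim(x→0) 3·x²·ln(x) = 0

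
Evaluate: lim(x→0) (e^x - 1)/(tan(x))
This is a 0/0 indeterminate form.

Apply L'Hôpital's rule: differentiate numerator and denominator separately.
  f(x) = e^(x) - 1   ⇒   f'(x) = e^(x)
  g(x) = tan(x)   ⇒   g'(x) = tan(x)^2 + 1
  lim(x→0) f'(x)/g'(x) = lim(x→0) (e^(x))/(tan(x)^2 + 1)
  = 1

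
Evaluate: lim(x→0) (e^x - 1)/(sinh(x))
This is a 0/0 indeterminate form.

Apply L'Hôpital's rule: differentiate numerator and denominator separately.
  f(x) = e^(x) - 1   ⇒   f'(x) = e^(x)
  g(x) = sinh(x)   ⇒   g'(x) = cosh(x)
  lim(x→0) f'(x)/g'(x) = lim(x→0) (e^(x))/(cosh(x))
  = 1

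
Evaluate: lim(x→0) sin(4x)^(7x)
This is an exponential indeterminate form.

For exponential indeterminate forms, take the natural log:
  Let L = lim(x→0) sin(4x)^(7x)
  Then ln(L) = lim(x→0) [exponent × ln(base)]
  Evaluate using L'Hôpital or standard limits, then exponentiate.
  L = 1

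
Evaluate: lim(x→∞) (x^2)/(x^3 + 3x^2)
This is an ∞/∞ indeterminate form.

Apply L'Hôpital's rule: differentiate numerator and denominator separately.
  f(x) = x^2   ⇒   f'(x) = 2·x
  g(x) = x^3 + 3·x^2   ⇒   g'(x) = 3·x^2 + 6·x
  lim(x→∞) f'(x)/g'(x) = lim(x→∞) (2·x)/(3·x^2 + 6·x)
  = 0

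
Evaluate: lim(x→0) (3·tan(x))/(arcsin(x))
This is a 0/0 indeterminate form.

Apply L'Hôpital's rule: differentiate numerator and denominator separately.
  f(x) = 3·tan(x)   ⇒   f'(x) = 3·tan(x)^2 + 3
  g(x) = asin(x)   ⇒   g'(x) = 1/sqrt(1 - x^2)
  lim(x→0) f'(x)/g'(x) = lim(x→0) (3·tan(x)^2 + 3)/(1/sqrt(1 - x^2))
  = 3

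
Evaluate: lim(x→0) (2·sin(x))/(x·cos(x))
This is a 0/0 indeterminate form.

Apply L'Hôpital's rule: differentiate numerator and denominator separately.
  f(x) = 2·sin(x)   ⇒   f'(x) = 2·cos(x)
  g(x) = x·cos(x)   ⇒   g'(x) = -x·sin(x) + cos(x)
  lim(x→0) f'(x)/g'(x) = lim(x→0) (2·cos(x))/(-x·sin(x) + cos(x))
  = 2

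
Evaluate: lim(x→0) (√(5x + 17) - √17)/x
This is a standard limit.

Factor or rationalize the expression:
  lim(x→0) (√(5x + 17) - √17)/x = 5·sqrt(17)/34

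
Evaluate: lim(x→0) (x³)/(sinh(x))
This is a 0/0 indeterminate form.

Apply L'Hôpital's rule: differentiate numerator and denominator separately.
  f(x) = x^3   ⇒   f'(x) = 3·x^2
  g(x) = sinh(x)   ⇒   g'(x) = cosh(x)
  lim(x→0) f'(x)/g'(x) = lim(x→0) (3·x^2)/(cosh(x))
  = 0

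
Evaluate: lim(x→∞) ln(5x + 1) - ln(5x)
This is an ∞-∞ indeterminate form.

Combine fractions or rationalize to convert ∞-∞ to 0/0 form:
  lim(x→∞) ln(5x + 1) - ln(5x) = 0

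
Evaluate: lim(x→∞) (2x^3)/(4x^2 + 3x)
This is an ∞/∞ indeterminate form.

Apply L'Hôpital's rule: differentiate numerator and denominator separately.
  f(x) = 2·x^3   ⇒   f'(x) = 6·x^2
  g(x) = 4·x^2 + 3·x   ⇒   g'(x) = 8·x + 3
  lim(x→∞) f'(x)/g'(x) = lim(x→∞) (6·x^2)/(8·x + 3)
  = ∞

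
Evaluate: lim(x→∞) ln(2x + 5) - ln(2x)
This is an ∞-∞ indeterminate form.

Combine fractions or rationalize to convert ∞-∞ to 0/0 form:
  lim(x→∞) ln(2x + 5) - ln(2x) = 0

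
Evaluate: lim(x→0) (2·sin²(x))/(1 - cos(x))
This is a 0/0 indeterminate form.

Apply L'Hôpital's rule: differentiate numerator and denominator separately.
  f(x) = 2·sin(x)^2   ⇒   f'(x) = 4·sin(x)·cos(x)
  g(x) = 1 - cos(x)   ⇒   g'(x) = sin(x)
  lim(x→0) f'(x)/g'(x) = lim(x→0) (4·sin(x)·cos(x))/(sin(x))
  = 4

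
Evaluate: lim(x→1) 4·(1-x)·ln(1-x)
This is a 0·∞ indeterminate form.

Rewrite 0·∞ as a quotient (0/0 or ∞/∞ form), then apply L'Hôpital's rule:
  lim(x→1) 4·(1-x)·ln(1-x) = 0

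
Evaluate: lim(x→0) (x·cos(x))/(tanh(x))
This is a 0/0 indeterminate form.

Apply L'Hôpital's rule: differentiate numerator and denominator separately.
  f(x) = x·cos(x)   ⇒   f'(x) = -x·sin(x) + cos(x)
  g(x) = tanh(x)   ⇒   g'(x) = 1 - tanh(x)^2
  lim(x→0) f'(x)/g'(x) = lim(x→0) (-x·sin(x) + cos(x))/(1 - tanh(x)^2)
  = 1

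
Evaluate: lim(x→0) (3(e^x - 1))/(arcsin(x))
This is a 0/0 indeterminate form.

Apply L'Hôpital's rule: differentiate numerator and denominator separately.
  f(x) = 3·e^(x) - 3   ⇒   f'(x) = 3·e^(x)
  g(x) = asin(x)   ⇒   g'(x) = 1/sqrt(1 - x^2)
  lim(x→0) f'(x)/g'(x) = lim(x→0) (3·e^(x))/(1/sqrt(1 - x^2))
  = 3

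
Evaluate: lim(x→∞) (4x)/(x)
This is an ∞/∞ indeterminate form.

Apply L'Hôpital's rule: differentiate numerator and denominator separately.
  f(x) = 4·x   ⇒   f'(x) = 4
  g(x) = x   ⇒   g'(x) = 1
  lim(x→∞) f'(x)/g'(x) = lim(x→∞) (4)/(1)
  = 4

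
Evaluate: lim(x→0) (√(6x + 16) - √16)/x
This is a standard limit.

Factor or rationalize the expression:
  lim(x→0) (√(6x + 16) - √16)/x = 3/4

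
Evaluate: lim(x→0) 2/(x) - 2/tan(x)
This is an ∞-∞ indeterminate form.

Combine fractions or rationalize to convert ∞-∞ to 0/0 form:
  lim(x→0) 2/(x) - 2/tan(x) = 0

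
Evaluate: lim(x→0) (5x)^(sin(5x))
This is an exponential indeterminate form.

For exponential indeterminate forms, take the natural log:
  Let L = lim(x→0) (5x)^(sin(5x))
  Then ln(L) = lim(x→0) [exponent × ln(base)]
  Evaluate using L'Hôpital or standard limits, then exponentiate.
  L = 1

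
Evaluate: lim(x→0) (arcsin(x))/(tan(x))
This is a 0/0 indeterminate form.

Apply L'Hôpital's rule: differentiate numerator and denominator separately.
  f(x) = asin(x)   ⇒   f'(x) = 1/sqrt(1 - x^2)
  g(x) = tan(x)   ⇒   g'(x) = tan(x)^2 + 1
  lim(x→0) f'(x)/g'(x) = lim(x→0) (1/sqrt(1 - x^2))/(tan(x)^2 + 1)
  = 1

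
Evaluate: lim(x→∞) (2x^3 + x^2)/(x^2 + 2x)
This is an ∞/∞ indeterminate form.

Apply L'Hôpital's rule: differentiate numerator and denominator separately.
  f(x) = 2·x^3 + x^2   ⇒   f'(x) = 6·x^2 + 2·x
  g(x) = x^2 + 2·x   ⇒   g'(x) = 2·x + 2
  lim(x→∞) f'(x)/g'(x) = lim(x→∞) (6·x^2 + 2·x)/(2·x + 2)
  = ∞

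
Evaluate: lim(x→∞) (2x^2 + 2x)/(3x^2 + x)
This is an ∞/∞ indeterminate form.

Apply L'Hôpital's rule: differentiate numerator and denominator separately.
  f(x) = 2·x^2 + 2·x   ⇒   f'(x) = 4·x + 2
  g(x) = 3·x^2 + x   ⇒   g'(x) = 6·x + 1
  lim(x→∞) f'(x)/g'(x) = lim(x→∞) (4·x + 2)/(6·x + 1)
  = 2/3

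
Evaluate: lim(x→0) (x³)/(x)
This is a 0/0 indeterminate form.

Apply L'Hôpital's rule: differentiate numerator and denominator separately.
  f(x) = x^3   ⇒   f'(x) = 3·x^2
  g(x) = x   ⇒   g'(x) = 1
  lim(x→0) f'(x)/g'(x) = lim(x→0) (3·x^2)/(1)
  = 0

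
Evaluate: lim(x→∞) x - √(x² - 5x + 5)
This is an ∞-∞ indeterminate form.

Combine fractions or rationalize to convert ∞-∞ to 0/0 form:
  lim(x→∞) x - √(x² - 5x + 5) = 5/2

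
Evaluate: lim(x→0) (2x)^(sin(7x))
This is an exponential indeterminate form.

For exponential indeterminate forms, take the natural log:
  Let L = lim(x→0) (2x)^(sin(7x))
  Then ln(L) = lim(x→0) [exponent × ln(base)]
  Evaluate using L'Hôpital or standard limits, then exponentiate.
  L = 1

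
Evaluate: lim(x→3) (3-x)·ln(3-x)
This is a 0·∞ indeterminate form.

Rewrite 0·∞ as a quotient (0/0 or ∞/∞ form), then apply L'Hôpital's rule:
  lim(x→3) (3-x)·ln(3-x) = 0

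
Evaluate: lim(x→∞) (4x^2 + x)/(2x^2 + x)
This is an ∞/∞ indeterminate form.

Apply L'Hôpital's rule: differentiate numerator and denominator separately.
  f(x) = 4·x^2 + x   ⇒   f'(x) = 8·x + 1
  g(x) = 2·x^2 + x   ⇒   g'(x) = 4·x + 1
  lim(x→∞) f'(x)/g'(x) = lim(x→∞) (8·x + 1)/(4·x + 1)
  = 2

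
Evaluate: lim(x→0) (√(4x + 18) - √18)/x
This is a standard limit.

Factor or rationalize the expression:
  lim(x→0) (√(4x + 18) - √18)/x = sqrt(2)/3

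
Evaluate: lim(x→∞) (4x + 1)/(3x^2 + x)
This is an ∞/∞ indeterminate form.

Apply L'Hôpital's rule: differentiate numerator and denominator separately.
  f(x) = 4·x + 1   ⇒   f'(x) = 4
  g(x) = 3·x^2 + x   ⇒   g'(x) = 6·x + 1
  lim(x→∞) f'(x)/g'(x) = lim(x→∞) (4)/(6·x + 1)
  = 0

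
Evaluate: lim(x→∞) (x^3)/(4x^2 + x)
This is an ∞/∞ indeterminate form.

Apply L'Hôpital's rule: differentiate numerator and denominator separately.
  f(x) = x^3   ⇒   f'(x) = 3·x^2
  g(x) = 4·x^2 + x   ⇒   g'(x) = 8·x + 1
  lim(x→∞) f'(x)/g'(x) = lim(x→∞) (3·x^2)/(8·x + 1)
  = ∞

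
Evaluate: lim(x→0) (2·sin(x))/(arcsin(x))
This is a 0/0 indeterminate form.

Apply L'Hôpital's rule: differentiate numerator and denominator separately.
  f(x) = 2·sin(x)   ⇒   f'(x) = 2·cos(x)
  g(x) = asin(x)   ⇒   g'(x) = 1/sqrt(1 - x^2)
  lim(x→0) f'(x)/g'(x) = lim(x→0) (2·cos(x))/(1/sqrt(1 - x^2))
  = 2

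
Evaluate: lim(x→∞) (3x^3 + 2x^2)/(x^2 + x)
This is an ∞/∞ indeterminate form.

Apply L'Hôpital's rule: differentiate numerator and denominator separately.
  f(x) = 3·x^3 + 2·x^2   ⇒   f'(x) = 9·x^2 + 4·x
  g(x) = x^2 + x   ⇒   g'(x) = 2·x + 1
  lim(x→∞) f'(x)/g'(x) = lim(x→∞) (9·x^2 + 4·x)/(2·x + 1)
  = ∞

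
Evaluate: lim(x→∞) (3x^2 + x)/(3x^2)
This is an ∞/∞ indeterminate form.

Apply L'Hôpital's rule: differentiate numerator and denominator separately.
  f(x) = 3·x^2 + x   ⇒   f'(x) = 6·x + 1
  g(x) = 3·x^2   ⇒   g'(x) = 6·x
  lim(x→∞) f'(x)/g'(x) = lim(x→∞) (6·x + 1)/(6·x)
  = 1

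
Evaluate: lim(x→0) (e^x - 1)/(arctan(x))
This is a 0/0 indeterminate form.

Apply L'Hôpital's rule: differentiate numerator and denominator separately.
  f(x) = e^(x) - 1   ⇒   f'(x) = e^(x)
  g(x) = atan(x)   ⇒   g'(x) = 1/(x^2 + 1)
  lim(x→0) f'(x)/g'(x) = lim(x→0) (e^(x))/(1/(x^2 + 1))
  = 1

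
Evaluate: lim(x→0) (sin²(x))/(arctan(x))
This is a 0/0 indeterminate form.

Apply L'Hôpital's rule: differentiate numerator and denominator separately.
  f(x) = sin(x)^2   ⇒   f'(x) = 2·sin(x)·cos(x)
  g(x) = atan(x)   ⇒   g'(x) = 1/(x^2 + 1)
  lim(x→0) f'(x)/g'(x) = lim(x→0) (2·sin(x)·cos(x))/(1/(x^2 + 1))
  = 0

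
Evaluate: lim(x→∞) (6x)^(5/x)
This is an exponential indeterminate form.

For exponential indeterminate forms, take the natural log:
  Let L = lim(x→∞) (6x)^(5/x)
  Then ln(L) = lim(x→∞) [exponent × ln(base)]
  Evaluate using L'Hôpital or standard limits, then exponentiate.
  L = 1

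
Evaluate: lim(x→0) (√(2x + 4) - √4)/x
This is a standard limit.

Factor or rationalize the expression:
  lim(x→0) (√(2x + 4) - √4)/x = 1/2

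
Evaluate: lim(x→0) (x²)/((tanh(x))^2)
This is a 0/0 indeterminate form.

Apply L'Hôpital's rule: differentiate numerator and denominator separately.
  f(x) = x^2   ⇒   f'(x) = 2·x
  g(x) = tanh(x)^2   ⇒   g'(x) = (2 - 2·tanh(x)^2)·tanh(x)
  lim(x→0) f'(x)/g'(x) = lim(x→0) (2·x)/((2 - 2·tanh(x)^2)·tanh(x))
  = 1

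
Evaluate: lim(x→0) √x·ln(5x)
This is a 0·∞ indeterminate form.

Rewrite 0·∞ as a quotient (0/0 or ∞/∞ form), then apply L'Hôpital's rule:
  lim(x→0) √x·ln(5x) = 0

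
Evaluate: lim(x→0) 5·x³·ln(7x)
This is a 0·∞ indeterminate form.

Rewrite 0·∞ as a quotient (0/0 or ∞/∞ form), then apply L'Hôpital's rule:
  lim(x→0) 5·x³·ln(7x) = 0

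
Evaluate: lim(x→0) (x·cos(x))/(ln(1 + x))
This is a 0/0 indeterminate form.

Apply L'Hôpital's rule: differentiate numerator and denominator separately.
  f(x) = x·cos(x)   ⇒   f'(x) = -x·sin(x) + cos(x)
  g(x) = ln(x + 1)   ⇒   g'(x) = 1/(x + 1)
  lim(x→0) f'(x)/g'(x) = lim(x→0) (-x·sin(x) + cos(x))/(1/(x + 1))
  = 1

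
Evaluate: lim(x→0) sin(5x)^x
This is an exponential indeterminate form.

For exponential indeterminate forms, take the natural log:
  Let L = lim(x→0) sin(5x)^x
  Then ln(L) = lim(x→0) [exponent × ln(base)]
  Evaluate using L'Hôpital or standard limits, then exponentiate.
  L = 1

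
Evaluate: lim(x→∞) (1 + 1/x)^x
This is an exponential indeterminate form.

For exponential indeterminate forms, take the natural log:
  Let L = lim(x→∞) (1 + 1/x)^x
  Then ln(L) = lim(x→∞) [exponent × ln(base)]
  Evaluate using L'Hôpital or standard limits, then exponentiate.
  L = e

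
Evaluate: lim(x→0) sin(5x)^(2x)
This is an exponential indeterminate form.

For exponential indeterminate forms, take the natural log:
  Let L = lim(x→0) sin(5x)^(2x)
  Then ln(L) = lim(x→0) [exponent × ln(base)]
  Evaluate using L'Hôpital or standard limits, then exponentiate.
  L = 1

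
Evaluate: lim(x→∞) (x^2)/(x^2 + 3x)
This is an ∞/∞ indeterminate form.

Apply L'Hôpital's rule: differentiate numerator and denominator separately.
  f(x) = x^2   ⇒   f'(x) = 2·x
  g(x) = x^2 + 3·x   ⇒   g'(x) = 2·x + 3
  lim(x→∞) f'(x)/g'(x) = lim(x→∞) (2·x)/(2·x + 3)
  = 1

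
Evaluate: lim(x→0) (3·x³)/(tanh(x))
This is a 0/0 indeterminate form.

Apply L'Hôpital's rule: differentiate numerator and denominator separately.
  f(x) = 3·x^3   ⇒   f'(x) = 9·x^2
  g(x) = tanh(x)   ⇒   g'(x) = 1 - tanh(x)^2
  lim(x→0) f'(x)/g'(x) = lim(x→0) (9·x^2)/(1 - tanh(x)^2)
  = 0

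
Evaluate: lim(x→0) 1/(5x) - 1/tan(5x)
This is an ∞-∞ indeterminate form.

Combine fractions or rationalize to convert ∞-∞ to 0/0 form:
  lim(x→0) 1/(5x) - 1/tan(5x) = 0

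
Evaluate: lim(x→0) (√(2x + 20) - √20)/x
This is a standard limit.

Factor or rationalize the expression:
  lim(x→0) (√(2x + 20) - √20)/x = sqrt(5)/10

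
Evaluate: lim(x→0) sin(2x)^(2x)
This is an exponential indeterminate form.

For exponential indeterminate forms, take the natural log:
  Let L = lim(x→0) sin(2x)^(2x)
  Then ln(L) = lim(x→0) [exponent × ln(base)]
  Evaluate using L'Hôpital or standard limits, then exponentiate.
  L = 1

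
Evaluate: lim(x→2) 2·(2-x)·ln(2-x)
This is a 0·∞ indeterminate form.

Rewrite 0·∞ as a quotient (0/0 or ∞/∞ form), then apply L'Hôpital's rule:
  lim(x→2) 2·(2-x)·ln(2-x) = 0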